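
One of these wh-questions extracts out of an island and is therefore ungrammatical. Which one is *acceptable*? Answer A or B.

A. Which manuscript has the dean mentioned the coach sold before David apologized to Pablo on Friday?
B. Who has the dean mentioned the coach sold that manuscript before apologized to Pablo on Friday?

In B, the wh-phrase is extracted from inside an adjunct island (introduced by "before"), which blocks movement.
In A, the extraction path crosses only that-complement boundaries, which are transparent.
So A is grammatical.

A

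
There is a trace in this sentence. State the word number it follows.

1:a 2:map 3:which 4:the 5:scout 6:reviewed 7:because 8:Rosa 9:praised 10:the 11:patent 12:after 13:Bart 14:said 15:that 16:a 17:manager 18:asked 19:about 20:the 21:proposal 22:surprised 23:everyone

The displaced element is "a map" (word 2).
It functions as the direct object of "reviewed", so the gap sits immediately after word 6 ("reviewed").
Base order: The scout reviewed a map because Rosa praised the patent after Bart said that a manager asked about the proposal.

6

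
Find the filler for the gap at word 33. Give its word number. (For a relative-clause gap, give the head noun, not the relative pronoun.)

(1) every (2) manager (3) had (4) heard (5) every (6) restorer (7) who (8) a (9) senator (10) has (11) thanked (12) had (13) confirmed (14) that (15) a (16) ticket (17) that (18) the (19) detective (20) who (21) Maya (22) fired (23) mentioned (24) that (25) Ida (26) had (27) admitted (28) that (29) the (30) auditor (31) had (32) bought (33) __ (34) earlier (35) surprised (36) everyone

The gap at 33 is the object of "bought", inside a relative clause.
The relative pronoun is "that" (word 17); it is bound by the head noun immediately before it.
Its filler is the head noun "ticket", at word 16.

16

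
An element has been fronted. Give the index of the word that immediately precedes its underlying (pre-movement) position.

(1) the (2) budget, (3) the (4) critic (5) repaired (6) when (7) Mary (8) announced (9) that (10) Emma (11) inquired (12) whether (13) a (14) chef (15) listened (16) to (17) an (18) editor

The displaced element is "the budget" (word 2).
It functions as the direct object of "repaired", so the gap sits immediately after word 5 ("repaired").
Base order: The critic repaired the budget when Mary announced that Emma inquired whether a chef listened to an editor.

5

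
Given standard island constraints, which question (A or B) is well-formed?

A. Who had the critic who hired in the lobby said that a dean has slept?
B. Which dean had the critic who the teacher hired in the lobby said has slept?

B

In A, the wh-phrase is extracted from inside a complex-NP island (relative clause) (introduced by "who"), which blocks movement.
In B, the extraction path crosses only that-complement boundaries, which are transparent.
So B is grammatical.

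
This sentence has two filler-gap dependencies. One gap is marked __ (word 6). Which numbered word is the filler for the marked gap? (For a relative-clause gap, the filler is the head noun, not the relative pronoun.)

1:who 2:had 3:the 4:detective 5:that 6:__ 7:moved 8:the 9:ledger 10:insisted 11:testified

The marked gap is inside the relative clause, the subject of "moved".
Its filler is the head noun "detective" (via "that"), at word 4.
(The other dependency links word 1 to a gap after word 10.)

4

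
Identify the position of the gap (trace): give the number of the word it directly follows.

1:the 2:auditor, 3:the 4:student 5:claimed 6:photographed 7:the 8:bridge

5

The displaced element is "the auditor" (word 2).
It is linked across 1 clause boundary (Ø).
It functions as the subject of "photographed", so the gap sits immediately after word 5 ("claimed").
Base order: The student claimed the auditor photographed the bridge.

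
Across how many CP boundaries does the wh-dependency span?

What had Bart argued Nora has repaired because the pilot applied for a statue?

"what" is extracted from the object of "repaired".
Boundaries crossed, outermost first: [Ø] — 1 in total.

1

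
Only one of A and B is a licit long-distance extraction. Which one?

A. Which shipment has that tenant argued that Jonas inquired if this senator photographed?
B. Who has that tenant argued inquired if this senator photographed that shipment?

In A, the wh-phrase is extracted from inside a wh-island (introduced by "if"), which blocks movement.
In B, the extraction path crosses only that-complement boundaries, which are transparent.
So B is grammatical.

B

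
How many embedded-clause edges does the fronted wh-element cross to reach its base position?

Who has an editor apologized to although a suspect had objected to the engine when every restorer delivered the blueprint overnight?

"who" originates inside the matrix clause — no clause boundary is crossed.

0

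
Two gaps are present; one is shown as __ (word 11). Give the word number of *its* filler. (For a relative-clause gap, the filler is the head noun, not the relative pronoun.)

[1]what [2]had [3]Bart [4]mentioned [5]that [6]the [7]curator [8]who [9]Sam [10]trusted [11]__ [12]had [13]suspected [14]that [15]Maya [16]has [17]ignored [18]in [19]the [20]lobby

7

The marked gap is inside the relative clause, the direct object of "trusted".
Its filler is the head noun "curator" (via "who"), at word 7.
(The other dependency links word 1 to a gap after word 17.)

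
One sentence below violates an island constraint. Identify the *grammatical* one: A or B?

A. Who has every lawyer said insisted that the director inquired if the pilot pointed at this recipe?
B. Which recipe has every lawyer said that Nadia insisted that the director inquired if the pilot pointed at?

A

In B, the wh-phrase is extracted from inside a wh-island (introduced by "if"), which blocks movement.
In A, the extraction path crosses only that-complement boundaries, which are transparent.
So A is grammatical.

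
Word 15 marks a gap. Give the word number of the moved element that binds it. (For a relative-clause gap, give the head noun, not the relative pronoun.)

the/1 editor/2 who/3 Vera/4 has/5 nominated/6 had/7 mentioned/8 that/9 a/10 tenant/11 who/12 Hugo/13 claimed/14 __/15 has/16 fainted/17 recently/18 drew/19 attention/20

11

The gap at 15 is the subject of "fainted", inside a relative clause.
The relative pronoun is "who" (word 12); it is bound by the head noun immediately before it.
Its filler is the head noun "tenant", at word 11.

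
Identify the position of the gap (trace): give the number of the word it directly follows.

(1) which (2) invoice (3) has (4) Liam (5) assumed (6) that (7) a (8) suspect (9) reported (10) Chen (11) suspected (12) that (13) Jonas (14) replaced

The displaced element is "which invoice" (word 2).
It is linked across 3 clause boundaries (that → Ø → that).
It functions as the direct object of "replaced", so the gap sits immediately after word 14 ("replaced").
Base order: Liam has assumed that a suspect reported Chen suspected that Jonas replaced which invoice.

14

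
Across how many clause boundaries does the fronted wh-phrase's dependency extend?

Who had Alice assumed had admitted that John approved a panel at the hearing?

1

"who" is extracted from the subject of "admitted".
Boundaries crossed, outermost first: [Ø] — 1 in total.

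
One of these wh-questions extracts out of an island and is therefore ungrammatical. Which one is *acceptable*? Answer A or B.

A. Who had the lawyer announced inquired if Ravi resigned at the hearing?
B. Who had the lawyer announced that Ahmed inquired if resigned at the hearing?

In B, the wh-phrase is extracted from inside a wh-island (introduced by "if"), which blocks movement.
In A, the extraction path crosses only that-complement boundaries, which are transparent.
So A is grammatical.

A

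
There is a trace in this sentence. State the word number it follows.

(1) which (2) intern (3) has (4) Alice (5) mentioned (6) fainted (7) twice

5

The displaced element is "which intern" (word 2).
It is linked across 1 clause boundary (Ø).
It functions as the subject of "fainted", so the gap sits immediately after word 5 ("mentioned").
Base order: Alice has mentioned which intern fainted twice.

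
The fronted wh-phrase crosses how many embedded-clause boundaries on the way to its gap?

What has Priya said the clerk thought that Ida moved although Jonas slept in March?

2

"what" is extracted from the object of "moved".
Boundaries crossed, outermost first: [Ø], [that] — 2 in total.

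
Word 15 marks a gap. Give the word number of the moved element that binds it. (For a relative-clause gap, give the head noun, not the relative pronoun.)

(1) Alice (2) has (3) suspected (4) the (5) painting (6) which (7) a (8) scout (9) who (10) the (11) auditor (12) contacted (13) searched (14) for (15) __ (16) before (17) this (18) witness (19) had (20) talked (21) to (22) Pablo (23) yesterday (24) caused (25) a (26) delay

5

The gap at 15 is the prepositional object of "searched", inside a relative clause.
The relative pronoun is "which" (word 6); it is bound by the head noun immediately before it.
Its filler is the head noun "painting", at word 5.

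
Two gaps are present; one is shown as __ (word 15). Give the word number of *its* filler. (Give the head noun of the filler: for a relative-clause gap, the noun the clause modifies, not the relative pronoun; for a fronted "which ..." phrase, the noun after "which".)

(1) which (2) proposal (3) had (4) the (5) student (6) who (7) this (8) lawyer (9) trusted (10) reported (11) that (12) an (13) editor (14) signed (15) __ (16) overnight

2

The marked gap is the direct object of "signed".
Its filler is the fronted wh-phrase "which proposal", at word 2.
(The other dependency links word 5 to a gap after word 9.)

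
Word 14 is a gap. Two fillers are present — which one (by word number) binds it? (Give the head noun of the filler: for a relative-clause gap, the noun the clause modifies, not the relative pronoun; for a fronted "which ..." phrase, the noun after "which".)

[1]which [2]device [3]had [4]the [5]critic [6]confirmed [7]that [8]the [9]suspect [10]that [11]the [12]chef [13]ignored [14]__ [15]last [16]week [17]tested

The marked gap is inside the relative clause, the direct object of "ignored".
Its filler is the head noun "suspect" (via "that"), at word 9.
(The other dependency links word 2 to a gap after word 17.)

9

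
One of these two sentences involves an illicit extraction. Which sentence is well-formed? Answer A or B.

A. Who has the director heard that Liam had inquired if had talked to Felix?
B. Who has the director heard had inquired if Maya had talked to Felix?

In A, the wh-phrase is extracted from inside a wh-island (introduced by "if"), which blocks movement.
In B, the extraction path crosses only that-complement boundaries, which are transparent.
So B is grammatical.

B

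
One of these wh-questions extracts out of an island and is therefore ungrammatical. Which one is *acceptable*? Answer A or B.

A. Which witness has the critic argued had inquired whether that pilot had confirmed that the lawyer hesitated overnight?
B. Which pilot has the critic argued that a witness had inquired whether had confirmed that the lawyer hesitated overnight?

In B, the wh-phrase is extracted from inside a wh-island (introduced by "whether"), which blocks movement.
In A, the extraction path crosses only that-complement boundaries, which are transparent.
So A is grammatical.

A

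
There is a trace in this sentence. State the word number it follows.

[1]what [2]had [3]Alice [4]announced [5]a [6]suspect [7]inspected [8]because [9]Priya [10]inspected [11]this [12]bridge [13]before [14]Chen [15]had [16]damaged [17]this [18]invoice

7

The displaced element is "what" (word 1).
It is linked across 1 clause boundary (Ø).
It functions as the direct object of "inspected", so the gap sits immediately after word 7 ("inspected").
Base order: Alice had announced a suspect inspected what because Priya inspected this bridge before Chen had damaged this invoice.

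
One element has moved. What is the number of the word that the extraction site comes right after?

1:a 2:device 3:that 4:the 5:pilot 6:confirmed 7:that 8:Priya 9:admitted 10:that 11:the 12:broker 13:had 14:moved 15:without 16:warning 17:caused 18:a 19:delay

The displaced element is "a device" (word 2).
It is linked across 2 clause boundaries (that → that).
It functions as the direct object of "moved", so the gap sits immediately after word 14 ("moved").
Base order: The pilot confirmed that Priya admitted that the broker had moved a device without warning.

14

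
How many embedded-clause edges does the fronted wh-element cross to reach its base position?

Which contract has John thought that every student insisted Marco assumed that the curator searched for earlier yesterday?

"which contract" is extracted from the PP object of "searched".
Boundaries crossed, outermost first: [that], [Ø], [that] — 3 in total.

3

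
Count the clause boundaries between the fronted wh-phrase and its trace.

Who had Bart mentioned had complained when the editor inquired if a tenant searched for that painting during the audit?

"who" is extracted from the subject of "complained".
Boundaries crossed, outermost first: [Ø] — 1 in total.

1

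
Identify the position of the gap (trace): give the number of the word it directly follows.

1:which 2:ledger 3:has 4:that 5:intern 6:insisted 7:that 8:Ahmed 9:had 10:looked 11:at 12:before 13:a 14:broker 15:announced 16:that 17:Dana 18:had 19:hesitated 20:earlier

The displaced element is "which ledger" (word 2).
It is linked across 1 clause boundary (that).
It functions as the object of the preposition "at" of "looked", so the gap sits immediately after word 11 ("at").
Base order: That intern has insisted that Ahmed had looked at which ledger before a broker announced that Dana had hesitated earlier.

11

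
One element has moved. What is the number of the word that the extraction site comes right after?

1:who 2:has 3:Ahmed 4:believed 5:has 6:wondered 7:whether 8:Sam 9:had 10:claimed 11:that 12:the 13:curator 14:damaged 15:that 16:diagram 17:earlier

The displaced element is "who" (word 1).
It is linked across 1 clause boundary (Ø).
It functions as the subject of "wondered", so the gap sits immediately after word 4 ("believed").
Base order: Ahmed has believed that who has wondered whether Sam had claimed that the curator damaged that diagram earlier.

4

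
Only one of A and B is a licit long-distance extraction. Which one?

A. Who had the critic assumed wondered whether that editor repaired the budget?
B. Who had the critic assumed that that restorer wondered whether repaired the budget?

A

In B, the wh-phrase is extracted from inside a wh-island (introduced by "whether"), which blocks movement.
In A, the extraction path crosses only that-complement boundaries, which are transparent.
So A is grammatical.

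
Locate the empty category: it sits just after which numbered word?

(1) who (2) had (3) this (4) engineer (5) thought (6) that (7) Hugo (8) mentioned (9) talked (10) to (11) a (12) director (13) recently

The displaced element is "who" (word 1).
It is linked across 2 clause boundaries (that → Ø).
It functions as the subject of "talked", so the gap sits immediately after word 8 ("mentioned").
Base order: This engineer had thought that Hugo mentioned that who talked to a director recently.

8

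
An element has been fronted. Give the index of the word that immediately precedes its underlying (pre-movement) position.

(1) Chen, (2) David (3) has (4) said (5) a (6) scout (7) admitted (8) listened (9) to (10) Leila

The displaced element is "Chen" (word 1).
It is linked across 2 clause boundaries (Ø → Ø).
It functions as the subject of "listened", so the gap sits immediately after word 7 ("admitted").
Base order: David has said a scout admitted that Chen listened to Leila.

7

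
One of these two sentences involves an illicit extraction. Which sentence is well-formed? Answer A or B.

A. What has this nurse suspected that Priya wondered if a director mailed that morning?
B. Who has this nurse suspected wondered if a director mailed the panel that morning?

In A, the wh-phrase is extracted from inside a wh-island (introduced by "if"), which blocks movement.
In B, the extraction path crosses only that-complement boundaries, which are transparent.
So B is grammatical.

B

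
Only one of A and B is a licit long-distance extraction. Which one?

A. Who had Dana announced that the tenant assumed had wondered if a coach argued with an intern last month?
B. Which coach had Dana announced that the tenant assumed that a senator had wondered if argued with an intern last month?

In B, the wh-phrase is extracted from inside a wh-island (introduced by "if"), which blocks movement.
In A, the extraction path crosses only that-complement boundaries, which are transparent.
So A is grammatical.

A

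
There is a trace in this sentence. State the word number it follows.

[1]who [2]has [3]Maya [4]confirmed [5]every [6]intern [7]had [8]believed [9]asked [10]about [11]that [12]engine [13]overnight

The displaced element is "who" (word 1).
It is linked across 2 clause boundaries (Ø → Ø).
It functions as the subject of "asked", so the gap sits immediately after word 8 ("believed").
Base order: Maya has confirmed every intern had believed who asked about that engine overnight.

8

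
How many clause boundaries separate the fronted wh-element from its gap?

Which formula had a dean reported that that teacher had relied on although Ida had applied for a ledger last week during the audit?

1

"which formula" is extracted from the PP object of "relied".
Boundaries crossed, outermost first: [that] — 1 in total.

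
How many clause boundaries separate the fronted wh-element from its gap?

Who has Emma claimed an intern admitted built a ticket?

"who" is extracted from the subject of "built".
Boundaries crossed, outermost first: [Ø], [Ø] — 2 in total.

2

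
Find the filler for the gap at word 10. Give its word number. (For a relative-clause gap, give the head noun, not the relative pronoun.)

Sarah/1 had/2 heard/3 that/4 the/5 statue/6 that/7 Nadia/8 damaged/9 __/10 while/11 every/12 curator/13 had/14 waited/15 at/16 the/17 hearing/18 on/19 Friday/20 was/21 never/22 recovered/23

The gap at 10 is the object of "damaged", inside a relative clause.
The relative pronoun is "that" (word 7); it is bound by the head noun immediately before it.
Its filler is the head noun "statue", at word 6.

6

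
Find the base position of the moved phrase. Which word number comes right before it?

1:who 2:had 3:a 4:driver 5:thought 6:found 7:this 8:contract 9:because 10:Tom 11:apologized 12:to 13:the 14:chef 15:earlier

The displaced element is "who" (word 1).
It is linked across 1 clause boundary (Ø).
It functions as the subject of "found", so the gap sits immediately after word 5 ("thought").
Base order: A driver had thought that who found this contract because Tom apologized to the chef earlier.

5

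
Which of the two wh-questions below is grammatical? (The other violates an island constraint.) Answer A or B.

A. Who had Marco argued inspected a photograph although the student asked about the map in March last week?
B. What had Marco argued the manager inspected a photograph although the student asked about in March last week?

A

In B, the wh-phrase is extracted from inside an adjunct island (introduced by "although"), which blocks movement.
In A, the extraction path crosses only that-complement boundaries, which are transparent.
So A is grammatical.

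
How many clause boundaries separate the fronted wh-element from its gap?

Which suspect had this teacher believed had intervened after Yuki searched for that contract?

1

"which suspect" is extracted from the subject of "intervened".
Boundaries crossed, outermost first: [Ø] — 1 in total.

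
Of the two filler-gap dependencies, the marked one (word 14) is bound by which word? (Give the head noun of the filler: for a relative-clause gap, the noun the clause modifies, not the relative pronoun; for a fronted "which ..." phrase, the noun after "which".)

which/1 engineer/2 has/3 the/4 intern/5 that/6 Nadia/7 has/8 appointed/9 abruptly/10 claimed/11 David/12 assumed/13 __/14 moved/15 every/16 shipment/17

2

The marked gap is the subject of "moved".
Its filler is the fronted wh-phrase "which engineer", at word 2.
(The other dependency links word 5 to a gap after word 9.)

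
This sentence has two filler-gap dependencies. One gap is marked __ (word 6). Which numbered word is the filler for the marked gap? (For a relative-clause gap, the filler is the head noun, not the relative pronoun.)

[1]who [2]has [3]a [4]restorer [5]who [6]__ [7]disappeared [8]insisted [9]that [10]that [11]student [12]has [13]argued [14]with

The marked gap is inside the relative clause, the subject of "disappeared".
Its filler is the head noun "restorer" (via "who"), at word 4.
(The other dependency links word 1 to a gap after word 14.)

4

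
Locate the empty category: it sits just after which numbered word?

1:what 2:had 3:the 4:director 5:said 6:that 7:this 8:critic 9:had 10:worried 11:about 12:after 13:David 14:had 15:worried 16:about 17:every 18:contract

11

The displaced element is "what" (word 1).
It is linked across 1 clause boundary (that).
It functions as the object of the preposition "about" of "worried", so the gap sits immediately after word 11 ("about").
Base order: The director had said that this critic had worried about what after David had worried about every contract.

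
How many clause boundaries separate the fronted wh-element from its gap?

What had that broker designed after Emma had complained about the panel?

0

"what" originates inside the matrix clause — no clause boundary is crossed.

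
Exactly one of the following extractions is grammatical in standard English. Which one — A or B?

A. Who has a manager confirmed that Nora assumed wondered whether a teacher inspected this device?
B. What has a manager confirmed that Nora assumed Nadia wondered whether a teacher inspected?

In B, the wh-phrase is extracted from inside a wh-island (introduced by "whether"), which blocks movement.
In A, the extraction path crosses only that-complement boundaries, which are transparent.
So A is grammatical.

A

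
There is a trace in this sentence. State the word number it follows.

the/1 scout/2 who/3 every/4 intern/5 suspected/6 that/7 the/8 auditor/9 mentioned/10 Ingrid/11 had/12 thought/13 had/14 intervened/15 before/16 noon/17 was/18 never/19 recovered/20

13

The displaced element is "the scout" (word 2).
It is linked across 3 clause boundaries (that → Ø → Ø).
It functions as the subject of "intervened", so the gap sits immediately after word 13 ("thought").
Base order: Every intern suspected that the auditor mentioned Ingrid had thought the scout had intervened before noon.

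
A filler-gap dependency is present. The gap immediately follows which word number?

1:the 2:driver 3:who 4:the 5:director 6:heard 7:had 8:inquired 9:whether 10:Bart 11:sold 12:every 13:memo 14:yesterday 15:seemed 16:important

6

The displaced element is "the driver" (word 2).
It is linked across 1 clause boundary (Ø).
It functions as the subject of "inquired", so the gap sits immediately after word 6 ("heard").
Base order: The director heard that the driver had inquired whether Bart sold every memo yesterday.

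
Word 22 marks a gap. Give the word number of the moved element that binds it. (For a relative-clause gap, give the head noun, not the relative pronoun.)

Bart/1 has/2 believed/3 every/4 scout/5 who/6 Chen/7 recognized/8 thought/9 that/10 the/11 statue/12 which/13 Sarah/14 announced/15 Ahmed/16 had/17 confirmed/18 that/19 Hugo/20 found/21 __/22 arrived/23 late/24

The gap at 22 is the object of "found", inside a relative clause.
The relative pronoun is "which" (word 13); it is bound by the head noun immediately before it.
Its filler is the head noun "statue", at word 12.

12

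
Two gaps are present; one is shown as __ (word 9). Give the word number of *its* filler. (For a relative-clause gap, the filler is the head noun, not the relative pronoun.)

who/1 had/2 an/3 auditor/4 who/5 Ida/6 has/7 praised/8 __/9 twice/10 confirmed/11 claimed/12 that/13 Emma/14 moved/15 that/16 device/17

4

The marked gap is inside the relative clause, the direct object of "praised".
Its filler is the head noun "auditor" (via "who"), at word 4.
(The other dependency links word 1 to a gap after word 11.)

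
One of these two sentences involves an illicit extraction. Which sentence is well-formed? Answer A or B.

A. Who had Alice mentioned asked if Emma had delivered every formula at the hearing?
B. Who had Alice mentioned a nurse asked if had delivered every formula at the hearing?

In B, the wh-phrase is extracted from inside a wh-island (introduced by "if"), which blocks movement.
In A, the extraction path crosses only that-complement boundaries, which are transparent.
So A is grammatical.

A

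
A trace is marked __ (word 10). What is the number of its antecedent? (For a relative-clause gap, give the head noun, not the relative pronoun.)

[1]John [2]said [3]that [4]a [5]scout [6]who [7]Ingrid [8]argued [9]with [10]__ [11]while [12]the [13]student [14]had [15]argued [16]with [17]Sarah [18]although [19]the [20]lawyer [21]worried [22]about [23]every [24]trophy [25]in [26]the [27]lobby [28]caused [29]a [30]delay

The gap at 10 is the prepositional object of "argued", inside a relative clause.
The relative pronoun is "who" (word 6); it is bound by the head noun immediately before it.
Its filler is the head noun "scout", at word 5.

5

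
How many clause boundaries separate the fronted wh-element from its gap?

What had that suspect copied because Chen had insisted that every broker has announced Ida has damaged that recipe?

0

"what" originates inside the matrix clause — no clause boundary is crossed.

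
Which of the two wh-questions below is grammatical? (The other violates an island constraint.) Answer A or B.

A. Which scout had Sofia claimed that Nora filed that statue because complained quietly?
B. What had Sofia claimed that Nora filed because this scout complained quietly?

B

In A, the wh-phrase is extracted from inside an adjunct island (introduced by "because"), which blocks movement.
In B, the extraction path crosses only that-complement boundaries, which are transparent.
So B is grammatical.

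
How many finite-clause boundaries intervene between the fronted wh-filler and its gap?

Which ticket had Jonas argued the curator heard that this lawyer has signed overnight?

"which ticket" is extracted from the object of "signed".
Boundaries crossed, outermost first: [Ø], [that] — 2 in total.

2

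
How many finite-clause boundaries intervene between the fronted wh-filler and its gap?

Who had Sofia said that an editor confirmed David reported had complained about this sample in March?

3

"who" is extracted from the subject of "complained".
Boundaries crossed, outermost first: [that], [Ø], [Ø] — 3 in total.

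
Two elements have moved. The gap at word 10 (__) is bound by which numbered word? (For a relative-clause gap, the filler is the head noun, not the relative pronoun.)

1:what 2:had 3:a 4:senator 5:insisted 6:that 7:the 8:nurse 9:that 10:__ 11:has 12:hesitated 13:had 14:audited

8

The marked gap is inside the relative clause, the subject of "hesitated".
Its filler is the head noun "nurse" (via "that"), at word 8.
(The other dependency links word 1 to a gap after word 14.)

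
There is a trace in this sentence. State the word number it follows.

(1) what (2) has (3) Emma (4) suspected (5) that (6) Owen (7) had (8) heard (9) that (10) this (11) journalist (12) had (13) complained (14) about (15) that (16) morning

14

The displaced element is "what" (word 1).
It is linked across 2 clause boundaries (that → that).
It functions as the object of the preposition "about" of "complained", so the gap sits immediately after word 14 ("about").
Base order: Emma has suspected that Owen had heard that this journalist had complained about what that morning.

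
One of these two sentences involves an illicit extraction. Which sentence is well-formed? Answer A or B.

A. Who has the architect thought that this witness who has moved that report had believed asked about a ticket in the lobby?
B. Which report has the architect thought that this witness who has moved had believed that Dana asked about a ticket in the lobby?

In B, the wh-phrase is extracted from inside a complex-NP island (relative clause) (introduced by "who"), which blocks movement.
In A, the extraction path crosses only that-complement boundaries, which are transparent.
So A is grammatical.

A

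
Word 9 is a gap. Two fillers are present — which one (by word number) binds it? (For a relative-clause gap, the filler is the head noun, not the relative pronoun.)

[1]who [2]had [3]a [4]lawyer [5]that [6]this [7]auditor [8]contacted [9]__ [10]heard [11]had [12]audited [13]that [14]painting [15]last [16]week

4

The marked gap is inside the relative clause, the direct object of "contacted".
Its filler is the head noun "lawyer" (via "that"), at word 4.
(The other dependency links word 1 to a gap after word 10.)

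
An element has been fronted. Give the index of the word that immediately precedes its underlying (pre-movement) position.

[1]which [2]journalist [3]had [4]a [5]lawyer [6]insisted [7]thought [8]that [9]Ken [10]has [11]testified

6

The displaced element is "which journalist" (word 2).
It is linked across 1 clause boundary (Ø).
It functions as the subject of "thought", so the gap sits immediately after word 6 ("insisted").
Base order: A lawyer had insisted that which journalist thought that Ken has testified.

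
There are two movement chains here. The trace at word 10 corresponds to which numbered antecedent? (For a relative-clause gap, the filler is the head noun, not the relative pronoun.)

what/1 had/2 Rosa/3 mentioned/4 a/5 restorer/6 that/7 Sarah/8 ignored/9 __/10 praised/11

6

The marked gap is inside the relative clause, the direct object of "ignored".
Its filler is the head noun "restorer" (via "that"), at word 6.
(The other dependency links word 1 to a gap after word 11.)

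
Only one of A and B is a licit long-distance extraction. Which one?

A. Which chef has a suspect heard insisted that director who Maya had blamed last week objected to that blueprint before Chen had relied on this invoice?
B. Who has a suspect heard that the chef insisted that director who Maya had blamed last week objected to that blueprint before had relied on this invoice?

A

In B, the wh-phrase is extracted from inside an adjunct island (introduced by "before"), which blocks movement.
In A, the extraction path crosses only that-complement boundaries, which are transparent.
So A is grammatical.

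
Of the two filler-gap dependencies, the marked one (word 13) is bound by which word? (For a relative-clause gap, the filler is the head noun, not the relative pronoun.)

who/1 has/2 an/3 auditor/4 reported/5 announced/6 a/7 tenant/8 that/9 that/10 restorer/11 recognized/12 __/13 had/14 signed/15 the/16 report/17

8

The marked gap is inside the relative clause, the direct object of "recognized".
Its filler is the head noun "tenant" (via "that"), at word 8.
(The other dependency links word 1 to a gap after word 5.)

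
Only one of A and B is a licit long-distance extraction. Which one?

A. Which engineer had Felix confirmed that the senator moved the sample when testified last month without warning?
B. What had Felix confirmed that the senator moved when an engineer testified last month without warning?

B

In A, the wh-phrase is extracted from inside an adjunct island (introduced by "when"), which blocks movement.
In B, the extraction path crosses only that-complement boundaries, which are transparent.
So B is grammatical.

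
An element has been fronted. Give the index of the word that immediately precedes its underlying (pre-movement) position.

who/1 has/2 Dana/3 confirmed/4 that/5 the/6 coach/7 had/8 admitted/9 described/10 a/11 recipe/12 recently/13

9

The displaced element is "who" (word 1).
It is linked across 2 clause boundaries (that → Ø).
It functions as the subject of "described", so the gap sits immediately after word 9 ("admitted").
Base order: Dana has confirmed that the coach had admitted that who described a recipe recently.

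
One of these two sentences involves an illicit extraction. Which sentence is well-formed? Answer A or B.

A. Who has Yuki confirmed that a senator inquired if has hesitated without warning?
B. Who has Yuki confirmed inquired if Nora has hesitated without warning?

B

In A, the wh-phrase is extracted from inside a wh-island (introduced by "if"), which blocks movement.
In B, the extraction path crosses only that-complement boundaries, which are transparent.
So B is grammatical.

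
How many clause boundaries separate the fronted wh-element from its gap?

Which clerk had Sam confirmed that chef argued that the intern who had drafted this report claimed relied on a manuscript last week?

3

"which clerk" is extracted from the subject of "relied".
Boundaries crossed, outermost first: [Ø], [that], [Ø] — 3 in total.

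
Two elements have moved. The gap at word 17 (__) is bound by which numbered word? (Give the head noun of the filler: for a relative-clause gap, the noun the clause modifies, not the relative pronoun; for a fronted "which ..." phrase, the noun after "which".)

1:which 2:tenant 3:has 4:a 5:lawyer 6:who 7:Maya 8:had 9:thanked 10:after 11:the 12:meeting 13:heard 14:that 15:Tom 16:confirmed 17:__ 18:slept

The marked gap is the subject of "slept".
Its filler is the fronted wh-phrase "which tenant", at word 2.
(The other dependency links word 5 to a gap after word 9.)

2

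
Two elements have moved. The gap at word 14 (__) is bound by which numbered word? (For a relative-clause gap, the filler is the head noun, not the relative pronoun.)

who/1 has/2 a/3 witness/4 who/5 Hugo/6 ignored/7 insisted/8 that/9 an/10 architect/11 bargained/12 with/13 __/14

1

The marked gap is the object of the preposition "with" of "bargained".
Its filler is the fronted wh-phrase "who", at word 1.
(The other dependency links word 4 to a gap after word 7.)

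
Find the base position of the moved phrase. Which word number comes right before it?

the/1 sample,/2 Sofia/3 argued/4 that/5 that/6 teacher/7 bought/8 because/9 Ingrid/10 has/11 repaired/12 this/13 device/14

The displaced element is "the sample" (word 2).
It is linked across 1 clause boundary (that).
It functions as the direct object of "bought", so the gap sits immediately after word 8 ("bought").
Base order: Sofia argued that that teacher bought the sample because Ingrid has repaired this device.

8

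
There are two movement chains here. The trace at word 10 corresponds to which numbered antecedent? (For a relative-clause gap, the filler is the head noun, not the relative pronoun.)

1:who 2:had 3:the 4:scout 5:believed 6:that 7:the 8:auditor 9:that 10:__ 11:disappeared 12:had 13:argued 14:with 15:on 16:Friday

8

The marked gap is inside the relative clause, the subject of "disappeared".
Its filler is the head noun "auditor" (via "that"), at word 8.
(The other dependency links word 1 to a gap after word 14.)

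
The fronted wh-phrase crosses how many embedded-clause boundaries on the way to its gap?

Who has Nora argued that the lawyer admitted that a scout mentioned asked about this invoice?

3

"who" is extracted from the subject of "asked".
Boundaries crossed, outermost first: [that], [that], [Ø] — 3 in total.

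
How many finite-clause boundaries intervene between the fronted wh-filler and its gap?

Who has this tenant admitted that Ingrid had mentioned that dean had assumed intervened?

3

"who" is extracted from the subject of "intervened".
Boundaries crossed, outermost first: [that], [Ø], [Ø] — 3 in total.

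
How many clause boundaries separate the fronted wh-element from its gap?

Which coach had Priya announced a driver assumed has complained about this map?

2

"which coach" is extracted from the subject of "complained".
Boundaries crossed, outermost first: [Ø], [Ø] — 2 in total.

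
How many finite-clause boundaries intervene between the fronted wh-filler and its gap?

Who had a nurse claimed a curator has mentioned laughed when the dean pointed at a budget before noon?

"who" is extracted from the subject of "laughed".
Boundaries crossed, outermost first: [Ø], [Ø] — 2 in total.

2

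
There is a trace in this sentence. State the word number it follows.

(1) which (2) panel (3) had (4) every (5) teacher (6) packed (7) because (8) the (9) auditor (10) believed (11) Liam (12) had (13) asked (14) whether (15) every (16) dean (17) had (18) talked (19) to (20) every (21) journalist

The displaced element is "which panel" (word 2).
It functions as the direct object of "packed", so the gap sits immediately after word 6 ("packed").
Base order: Every teacher had packed which panel because the auditor believed Liam had asked whether every dean had talked to every journalist.

6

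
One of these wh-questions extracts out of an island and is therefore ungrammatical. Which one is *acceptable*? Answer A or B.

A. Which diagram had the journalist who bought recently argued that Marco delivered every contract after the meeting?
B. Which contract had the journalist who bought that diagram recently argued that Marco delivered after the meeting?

In A, the wh-phrase is extracted from inside a complex-NP island (relative clause) (introduced by "who"), which blocks movement.
In B, the extraction path crosses only that-complement boundaries, which are transparent.
So B is grammatical.

B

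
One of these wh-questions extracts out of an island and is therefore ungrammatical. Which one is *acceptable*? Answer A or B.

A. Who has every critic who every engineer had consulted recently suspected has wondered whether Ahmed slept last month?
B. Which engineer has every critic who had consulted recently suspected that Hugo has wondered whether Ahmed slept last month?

A

In B, the wh-phrase is extracted from inside a complex-NP island (relative clause) (introduced by "who"), which blocks movement.
In A, the extraction path crosses only that-complement boundaries, which are transparent.
So A is grammatical.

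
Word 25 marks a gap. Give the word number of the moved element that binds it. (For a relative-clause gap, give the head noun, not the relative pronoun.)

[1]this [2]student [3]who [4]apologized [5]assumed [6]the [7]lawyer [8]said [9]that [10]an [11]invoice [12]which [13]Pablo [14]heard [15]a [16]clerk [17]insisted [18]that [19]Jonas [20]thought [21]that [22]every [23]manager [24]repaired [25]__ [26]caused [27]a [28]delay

11

The gap at 25 is the object of "repaired", inside a relative clause.
The relative pronoun is "which" (word 12); it is bound by the head noun immediately before it.
Its filler is the head noun "invoice", at word 11.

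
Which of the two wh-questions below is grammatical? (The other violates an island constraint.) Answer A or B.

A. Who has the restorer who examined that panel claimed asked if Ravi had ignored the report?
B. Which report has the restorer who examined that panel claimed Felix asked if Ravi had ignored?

In B, the wh-phrase is extracted from inside a wh-island (introduced by "if"), which blocks movement.
In A, the extraction path crosses only that-complement boundaries, which are transparent.
So A is grammatical.

A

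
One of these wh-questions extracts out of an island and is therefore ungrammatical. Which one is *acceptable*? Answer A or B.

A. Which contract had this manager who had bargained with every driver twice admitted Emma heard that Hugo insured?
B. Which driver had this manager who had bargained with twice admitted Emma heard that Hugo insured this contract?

In B, the wh-phrase is extracted from inside a complex-NP island (relative clause) (introduced by "who"), which blocks movement.
In A, the extraction path crosses only that-complement boundaries, which are transparent.
So A is grammatical.

A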